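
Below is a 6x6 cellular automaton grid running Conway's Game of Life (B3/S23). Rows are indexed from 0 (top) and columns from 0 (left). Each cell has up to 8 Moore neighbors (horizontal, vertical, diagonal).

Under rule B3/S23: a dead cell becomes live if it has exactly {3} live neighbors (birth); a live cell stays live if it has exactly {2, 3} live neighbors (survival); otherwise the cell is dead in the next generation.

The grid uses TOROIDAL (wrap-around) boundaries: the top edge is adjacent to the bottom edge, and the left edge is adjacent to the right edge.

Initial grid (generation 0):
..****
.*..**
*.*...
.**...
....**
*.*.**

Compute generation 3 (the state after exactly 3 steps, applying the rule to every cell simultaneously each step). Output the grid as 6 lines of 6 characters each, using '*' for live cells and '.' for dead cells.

Simulating step by step:
Generation 0 (given above): 17 live cells
Generation 1: 16 live cells
..*...
.*....
*.**.*
****.*
..*.*.
***...
Generation 2: 9 live cells
*.*...
**.*..
...*.*
......
....*.
..*...
Generation 3: 14 live cells
(generation 3 grid is the final answer)

Answer: *.**..
**.***
*.*.*.
....*.
......
.*.*..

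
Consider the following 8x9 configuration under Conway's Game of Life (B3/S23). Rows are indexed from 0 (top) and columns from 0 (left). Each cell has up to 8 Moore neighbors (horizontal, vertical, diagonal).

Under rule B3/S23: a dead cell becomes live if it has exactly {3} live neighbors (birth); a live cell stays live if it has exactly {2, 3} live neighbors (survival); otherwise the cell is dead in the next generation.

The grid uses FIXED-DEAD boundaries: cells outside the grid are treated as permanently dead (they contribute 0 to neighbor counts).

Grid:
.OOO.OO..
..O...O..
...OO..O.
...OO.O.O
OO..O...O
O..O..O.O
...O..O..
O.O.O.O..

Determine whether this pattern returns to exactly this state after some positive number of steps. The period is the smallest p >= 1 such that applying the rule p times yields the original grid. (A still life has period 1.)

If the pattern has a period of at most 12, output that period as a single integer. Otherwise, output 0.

Answer: 0

Derivation:
Simulating and comparing each generation to the original:
Gen 0 (original, given above): 28 live cells
Gen 1: 32 live cells, differs from original
Gen 2: 23 live cells, differs from original
Gen 3: 16 live cells, differs from original
Gen 4: 21 live cells, differs from original
Gen 5: 12 live cells, differs from original
Gen 6: 13 live cells, differs from original
Gen 7: 7 live cells, differs from original
Gen 8: 4 live cells, differs from original
Gen 9: 0 live cells, differs from original
Gen 10: 0 live cells, differs from original
Gen 11: 0 live cells, differs from original
Gen 12: 0 live cells, differs from original
No period found within 12 steps.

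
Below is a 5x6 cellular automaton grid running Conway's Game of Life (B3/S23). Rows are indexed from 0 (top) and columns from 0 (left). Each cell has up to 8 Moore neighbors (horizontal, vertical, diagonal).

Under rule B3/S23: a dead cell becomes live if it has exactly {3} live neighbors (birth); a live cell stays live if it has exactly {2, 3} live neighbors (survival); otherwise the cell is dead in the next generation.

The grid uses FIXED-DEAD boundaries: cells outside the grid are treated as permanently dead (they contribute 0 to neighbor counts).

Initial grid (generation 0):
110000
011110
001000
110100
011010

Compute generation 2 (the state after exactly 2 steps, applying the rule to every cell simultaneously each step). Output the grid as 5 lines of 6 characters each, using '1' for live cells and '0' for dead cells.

Answer: 111000
101110
110110
100110
111100

Derivation:
Simulating step by step:
Generation 0 (given above): 13 live cells
Generation 1: 13 live cells
110100
100100
100010
100100
111100
Generation 2: 18 live cells
(generation 2 grid is the final answer)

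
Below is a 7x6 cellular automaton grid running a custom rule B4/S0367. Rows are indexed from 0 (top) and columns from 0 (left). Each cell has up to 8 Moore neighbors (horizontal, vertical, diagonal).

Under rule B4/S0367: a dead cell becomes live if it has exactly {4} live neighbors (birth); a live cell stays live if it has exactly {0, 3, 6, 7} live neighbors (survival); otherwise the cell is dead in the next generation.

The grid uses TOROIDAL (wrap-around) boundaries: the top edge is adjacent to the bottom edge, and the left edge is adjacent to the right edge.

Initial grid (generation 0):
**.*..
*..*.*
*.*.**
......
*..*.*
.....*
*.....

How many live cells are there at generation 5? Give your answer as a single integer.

Simulating step by step:
Generation 0 (given above): 15 live cells
Generation 1: 12 live cells
.*...*
..**..
*...*.
*...*.
...*..
*....*
*.....
Generation 2: 5 live cells
......
......
...*.*
.....*
.....*
......
.....*
Generation 3: 3 live cells
......
......
...*..
....*.
......
......
.....*
Generation 4: 1 live cells
......
......
......
......
......
......
.....*
Generation 5: 1 live cells
......
......
......
......
......
......
.....*
Population at generation 5: 1

Answer: 1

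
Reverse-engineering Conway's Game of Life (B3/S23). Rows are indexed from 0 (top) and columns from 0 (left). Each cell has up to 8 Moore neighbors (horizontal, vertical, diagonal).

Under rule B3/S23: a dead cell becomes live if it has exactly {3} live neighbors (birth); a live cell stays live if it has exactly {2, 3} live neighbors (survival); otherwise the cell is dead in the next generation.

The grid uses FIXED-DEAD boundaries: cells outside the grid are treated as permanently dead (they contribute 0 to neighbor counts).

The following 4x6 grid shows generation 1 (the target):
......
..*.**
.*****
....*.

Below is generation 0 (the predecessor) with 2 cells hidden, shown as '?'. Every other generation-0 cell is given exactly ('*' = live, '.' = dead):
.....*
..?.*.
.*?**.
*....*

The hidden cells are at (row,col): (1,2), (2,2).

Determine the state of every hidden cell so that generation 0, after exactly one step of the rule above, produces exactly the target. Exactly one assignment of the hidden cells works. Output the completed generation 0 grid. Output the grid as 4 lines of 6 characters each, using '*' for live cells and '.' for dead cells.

Hidden generation-0 cells (in order): (1,2), (2,2).
A hidden cell only influences target cells in its own 3x3 neighborhood. Try each of the 2^2 = 4 assignments, step the completed generation 0 forward once under B3/S23, and compare with the target:
  (1,2)=. (2,2)=. -> step gives (1,2)='.' but target has '*' -> reject
  (1,2)=. (2,2)=* -> step gives (3,1)='*' but target has '.' -> reject
  (1,2)=* (2,2)=. -> step reproduces the target at every cell -> ACCEPT
  (1,2)=* (2,2)=* -> step gives (1,1)='*' but target has '.' -> reject
Unique solution: (1,2)=live, (2,2)=dead.
Check: live-neighbor counts of every cell in the completed generation 0:
011221
122433
223333
122231
Applying B3/S23 to generation 0 with these counts gives:
......
..*.**
.*****
....*.
which matches the target exactly.

Answer: .....*
..*.*.
.*.**.
*....*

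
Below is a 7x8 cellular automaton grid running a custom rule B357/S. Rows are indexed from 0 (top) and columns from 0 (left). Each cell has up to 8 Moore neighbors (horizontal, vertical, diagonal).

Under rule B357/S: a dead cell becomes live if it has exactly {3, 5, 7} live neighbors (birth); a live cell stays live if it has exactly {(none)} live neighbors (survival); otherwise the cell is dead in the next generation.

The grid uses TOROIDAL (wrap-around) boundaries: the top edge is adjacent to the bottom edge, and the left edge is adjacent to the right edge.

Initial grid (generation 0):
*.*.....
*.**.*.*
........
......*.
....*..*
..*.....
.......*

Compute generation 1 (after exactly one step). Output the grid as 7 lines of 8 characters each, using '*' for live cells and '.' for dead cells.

Simulating step by step:
Generation 0 (given above): 12 live cells
Generation 1: 5 live cells
(generation 1 grid is the final answer)

Answer: ...*..*.
........
......**
........
........
........
.*......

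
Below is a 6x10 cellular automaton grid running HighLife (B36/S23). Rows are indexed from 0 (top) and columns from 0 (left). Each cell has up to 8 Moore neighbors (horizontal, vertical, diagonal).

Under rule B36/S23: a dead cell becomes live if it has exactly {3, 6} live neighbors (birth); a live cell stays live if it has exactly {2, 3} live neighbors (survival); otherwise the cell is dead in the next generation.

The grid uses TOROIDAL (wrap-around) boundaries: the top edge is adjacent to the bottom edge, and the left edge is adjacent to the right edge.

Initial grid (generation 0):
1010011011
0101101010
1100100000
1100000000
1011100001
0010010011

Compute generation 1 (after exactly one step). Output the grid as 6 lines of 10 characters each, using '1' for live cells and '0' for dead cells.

Answer: 1010001000
0001101010
0001110001
0000100000
0011100010
0010011100

Derivation:
Simulating step by step:
Generation 0 (given above): 25 live cells
Generation 1: 20 live cells
(generation 1 grid is the final answer)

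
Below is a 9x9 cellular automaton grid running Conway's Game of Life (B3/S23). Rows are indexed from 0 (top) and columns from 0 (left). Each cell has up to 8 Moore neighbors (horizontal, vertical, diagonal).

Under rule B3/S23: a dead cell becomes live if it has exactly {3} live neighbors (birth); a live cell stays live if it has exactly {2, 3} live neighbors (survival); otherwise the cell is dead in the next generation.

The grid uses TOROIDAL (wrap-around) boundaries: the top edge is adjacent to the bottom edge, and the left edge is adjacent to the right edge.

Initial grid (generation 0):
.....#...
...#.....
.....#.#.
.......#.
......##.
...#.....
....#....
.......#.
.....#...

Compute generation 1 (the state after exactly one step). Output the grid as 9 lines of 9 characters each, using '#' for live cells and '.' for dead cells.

Answer: ....#....
....#.#..
......#..
.......##
......##.
.........
.........
.........
......#..

Derivation:
Simulating step by step:
Generation 0 (given above): 11 live cells
Generation 1: 9 live cells
(generation 1 grid is the final answer)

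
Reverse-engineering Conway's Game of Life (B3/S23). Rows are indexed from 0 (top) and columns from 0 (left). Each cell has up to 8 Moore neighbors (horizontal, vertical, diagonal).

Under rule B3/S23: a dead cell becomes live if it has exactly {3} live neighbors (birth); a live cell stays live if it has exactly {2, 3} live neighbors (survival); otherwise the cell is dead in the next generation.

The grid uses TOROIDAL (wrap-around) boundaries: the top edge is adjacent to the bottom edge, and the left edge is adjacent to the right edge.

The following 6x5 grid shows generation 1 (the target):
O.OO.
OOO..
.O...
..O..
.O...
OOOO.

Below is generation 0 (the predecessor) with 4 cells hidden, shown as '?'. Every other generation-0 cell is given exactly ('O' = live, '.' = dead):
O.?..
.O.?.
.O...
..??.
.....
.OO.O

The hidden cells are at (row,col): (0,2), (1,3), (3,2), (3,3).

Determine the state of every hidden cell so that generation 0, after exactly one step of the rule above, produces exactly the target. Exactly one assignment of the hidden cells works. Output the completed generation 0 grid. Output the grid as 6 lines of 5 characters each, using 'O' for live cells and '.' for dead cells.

Hidden generation-0 cells (in order): (0,2), (1,3), (3,2), (3,3).
A hidden cell only influences target cells in its own 3x3 neighborhood. Try each of the 2^4 = 16 assignments, step the completed generation 0 forward once under B3/S23, and compare with the target:
  (0,2)=. (1,3)=. (3,2)=. (3,3)=. -> step gives (0,3)='.' but target has 'O' -> reject
  (0,2)=. (1,3)=. (3,2)=. (3,3)=O -> step gives (0,3)='.' but target has 'O' -> reject
  (0,2)=. (1,3)=. (3,2)=O (3,3)=. -> step gives (0,3)='.' but target has 'O' -> reject
  (0,2)=. (1,3)=. (3,2)=O (3,3)=O -> step gives (0,3)='.' but target has 'O' -> reject
  (0,2)=. (1,3)=O (3,2)=. (3,3)=. -> step gives (0,2)='.' but target has 'O' -> reject
  (0,2)=. (1,3)=O (3,2)=. (3,3)=O -> step gives (0,2)='.' but target has 'O' -> reject
  (0,2)=. (1,3)=O (3,2)=O (3,3)=. -> step gives (0,2)='.' but target has 'O' -> reject
  (0,2)=. (1,3)=O (3,2)=O (3,3)=O -> step gives (0,2)='.' but target has 'O' -> reject
  (0,2)=O (1,3)=. (3,2)=. (3,3)=. -> step gives (2,1)='.' but target has 'O' -> reject
  (0,2)=O (1,3)=. (3,2)=. (3,3)=O -> step gives (2,1)='.' but target has 'O' -> reject
  (0,2)=O (1,3)=. (3,2)=O (3,3)=. -> step gives (2,2)='O' but target has '.' -> reject
  (0,2)=O (1,3)=. (3,2)=O (3,3)=O -> step reproduces the target at every cell -> ACCEPT
  (0,2)=O (1,3)=O (3,2)=. (3,3)=. -> step gives (0,2)='.' but target has 'O' -> reject
  (0,2)=O (1,3)=O (3,2)=. (3,3)=O -> step gives (0,2)='.' but target has 'O' -> reject
  (0,2)=O (1,3)=O (3,2)=O (3,3)=. -> step gives (0,2)='.' but target has 'O' -> reject
  (0,2)=O (1,3)=O (3,2)=O (3,3)=O -> step gives (0,2)='.' but target has 'O' -> reject
Unique solution: (0,2)=live, (1,3)=dead, (3,2)=live, (3,3)=live.
Check: live-neighbor counts of every cell in the completed generation 0:
35332
33311
22421
12211
23442
33231
Applying B3/S23 to generation 0 with these counts gives:
O.OO.
OOO..
.O...
..O..
.O...
OOOO.
which matches the target exactly.

Answer: O.O..
.O...
.O...
..OO.
.....
.OO.O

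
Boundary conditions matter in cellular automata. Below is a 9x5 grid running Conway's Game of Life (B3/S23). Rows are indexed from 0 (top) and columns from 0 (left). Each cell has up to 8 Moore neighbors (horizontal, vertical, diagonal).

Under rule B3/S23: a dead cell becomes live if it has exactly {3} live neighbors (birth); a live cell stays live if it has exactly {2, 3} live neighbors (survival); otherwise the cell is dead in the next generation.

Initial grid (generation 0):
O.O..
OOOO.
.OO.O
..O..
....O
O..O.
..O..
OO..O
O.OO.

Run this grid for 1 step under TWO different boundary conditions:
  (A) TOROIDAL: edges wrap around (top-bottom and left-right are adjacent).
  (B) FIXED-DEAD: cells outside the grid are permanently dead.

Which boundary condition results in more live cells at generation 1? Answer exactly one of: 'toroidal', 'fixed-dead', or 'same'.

Answer: fixed-dead

Derivation:
Under TOROIDAL boundary, generation 1:
O....
.....
....O
OOO..
...OO
...OO
..OO.
O...O
..OO.
Population = 15

Under FIXED-DEAD boundary, generation 1:
O.OO.
O....
O....
.OO..
...O.
...O.
O.OO.
O....
O.OO.
Population = 16

Comparison: toroidal=15, fixed-dead=16 -> fixed-dead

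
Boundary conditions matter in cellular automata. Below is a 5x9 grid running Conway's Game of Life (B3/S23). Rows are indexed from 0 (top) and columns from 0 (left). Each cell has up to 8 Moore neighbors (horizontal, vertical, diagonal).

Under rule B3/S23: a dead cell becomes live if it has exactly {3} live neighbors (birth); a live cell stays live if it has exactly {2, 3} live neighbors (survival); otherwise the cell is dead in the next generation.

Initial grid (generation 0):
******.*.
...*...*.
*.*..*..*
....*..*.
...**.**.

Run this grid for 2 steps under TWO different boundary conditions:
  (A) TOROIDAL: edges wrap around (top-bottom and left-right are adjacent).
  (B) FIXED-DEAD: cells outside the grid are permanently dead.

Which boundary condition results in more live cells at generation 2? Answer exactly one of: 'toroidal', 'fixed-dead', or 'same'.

Under TOROIDAL boundary, generation 2:
.......**
.....*...
...**...*
...***...
.......**
Population = 11

Under FIXED-DEAD boundary, generation 2:
.*******.
.*......*
...**....
.........
...******
Population = 17

Comparison: toroidal=11, fixed-dead=17 -> fixed-dead

Answer: fixed-dead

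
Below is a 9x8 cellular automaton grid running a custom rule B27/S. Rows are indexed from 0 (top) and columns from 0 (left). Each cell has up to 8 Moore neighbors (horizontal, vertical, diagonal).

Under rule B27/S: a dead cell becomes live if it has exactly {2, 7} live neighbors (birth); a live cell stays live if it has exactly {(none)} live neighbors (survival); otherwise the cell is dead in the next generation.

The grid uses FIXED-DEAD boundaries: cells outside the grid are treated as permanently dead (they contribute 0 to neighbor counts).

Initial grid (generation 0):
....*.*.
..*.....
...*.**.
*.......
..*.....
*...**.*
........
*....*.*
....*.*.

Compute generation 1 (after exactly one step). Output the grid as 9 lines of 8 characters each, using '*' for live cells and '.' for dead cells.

Simulating step by step:
Generation 0 (given above): 17 live cells
Generation 1: 25 live cells
(generation 1 grid is the final answer)

Answer: ...*.*..
.......*
.**.*...
.******.
*..****.
.*.*..*.
**.....*
....*...
.......*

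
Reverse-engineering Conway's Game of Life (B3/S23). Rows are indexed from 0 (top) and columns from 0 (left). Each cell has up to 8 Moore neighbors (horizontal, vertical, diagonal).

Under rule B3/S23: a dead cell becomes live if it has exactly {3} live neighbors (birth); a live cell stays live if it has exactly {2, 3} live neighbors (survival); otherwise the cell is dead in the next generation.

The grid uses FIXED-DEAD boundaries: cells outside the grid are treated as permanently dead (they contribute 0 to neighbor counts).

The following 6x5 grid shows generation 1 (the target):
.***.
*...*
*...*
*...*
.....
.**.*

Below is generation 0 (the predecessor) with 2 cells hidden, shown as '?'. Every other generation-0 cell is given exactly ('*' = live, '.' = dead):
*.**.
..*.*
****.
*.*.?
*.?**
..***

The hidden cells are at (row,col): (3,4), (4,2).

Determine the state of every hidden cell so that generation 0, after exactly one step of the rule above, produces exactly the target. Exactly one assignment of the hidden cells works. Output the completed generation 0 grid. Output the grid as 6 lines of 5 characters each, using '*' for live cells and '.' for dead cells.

Answer: *.**.
..*.*
****.
*.*.*
*.***
..***

Derivation:
Hidden generation-0 cells (in order): (3,4), (4,2).
A hidden cell only influences target cells in its own 3x3 neighborhood. Try each of the 2^2 = 4 assignments, step the completed generation 0 forward once under B3/S23, and compare with the target:
  (3,4)=. (4,2)=. -> step gives (2,4)='.' but target has '*' -> reject
  (3,4)=. (4,2)=* -> step gives (2,4)='.' but target has '*' -> reject
  (3,4)=* (4,2)=. -> step gives (5,1)='.' but target has '*' -> reject
  (3,4)=* (4,2)=* -> step reproduces the target at every cell -> ACCEPT
Unique solution: (3,4)=live, (4,2)=live.
Check: live-neighbor counts of every cell in the completed generation 0:
03232
36562
25453
37573
15474
13353
Applying B3/S23 to generation 0 with these counts gives:
.***.
*...*
*...*
*...*
.....
.**.*
which matches the target exactly.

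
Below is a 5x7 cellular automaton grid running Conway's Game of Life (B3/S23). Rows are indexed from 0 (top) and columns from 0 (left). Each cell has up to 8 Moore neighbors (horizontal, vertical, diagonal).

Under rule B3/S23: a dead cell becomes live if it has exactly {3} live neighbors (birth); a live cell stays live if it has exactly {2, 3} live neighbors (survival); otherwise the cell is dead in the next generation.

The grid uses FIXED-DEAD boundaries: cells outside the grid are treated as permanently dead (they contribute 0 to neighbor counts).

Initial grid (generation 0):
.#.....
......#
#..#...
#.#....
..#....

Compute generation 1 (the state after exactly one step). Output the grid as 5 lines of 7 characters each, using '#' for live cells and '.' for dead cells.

Simulating step by step:
Generation 0 (given above): 7 live cells
Generation 1: 4 live cells
(generation 1 grid is the final answer)

Answer: .......
.......
.#.....
..##...
.#.....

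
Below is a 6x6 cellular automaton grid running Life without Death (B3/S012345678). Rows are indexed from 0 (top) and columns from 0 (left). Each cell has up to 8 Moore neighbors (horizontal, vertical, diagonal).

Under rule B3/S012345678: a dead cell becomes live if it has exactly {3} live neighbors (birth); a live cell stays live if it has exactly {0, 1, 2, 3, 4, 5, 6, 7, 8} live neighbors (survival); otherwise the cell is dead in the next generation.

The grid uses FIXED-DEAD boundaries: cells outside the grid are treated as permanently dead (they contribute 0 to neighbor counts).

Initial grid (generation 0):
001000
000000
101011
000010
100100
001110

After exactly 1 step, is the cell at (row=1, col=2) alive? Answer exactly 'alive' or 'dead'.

Simulating step by step:
Generation 0 (given above): 11 live cells
Generation 1: 17 live cells
001000
010100
101111
010011
101100
001110

Cell (1,2) at generation 1: 0 -> dead

Answer: dead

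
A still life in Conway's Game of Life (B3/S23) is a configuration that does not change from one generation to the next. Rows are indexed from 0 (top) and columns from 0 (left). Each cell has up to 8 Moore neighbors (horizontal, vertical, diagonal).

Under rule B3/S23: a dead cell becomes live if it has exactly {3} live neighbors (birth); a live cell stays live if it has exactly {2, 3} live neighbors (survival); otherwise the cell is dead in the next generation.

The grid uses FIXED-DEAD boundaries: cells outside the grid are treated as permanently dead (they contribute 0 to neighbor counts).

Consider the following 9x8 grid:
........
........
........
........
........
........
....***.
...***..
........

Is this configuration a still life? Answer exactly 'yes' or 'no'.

Compute generation 1 and compare to generation 0 (given above):
Generation 1:
........
........
........
........
........
.....*..
...*..*.
...*..*.
....*...
Cell (5,5) differs: gen0=0 vs gen1=1 -> NOT a still life.

Answer: no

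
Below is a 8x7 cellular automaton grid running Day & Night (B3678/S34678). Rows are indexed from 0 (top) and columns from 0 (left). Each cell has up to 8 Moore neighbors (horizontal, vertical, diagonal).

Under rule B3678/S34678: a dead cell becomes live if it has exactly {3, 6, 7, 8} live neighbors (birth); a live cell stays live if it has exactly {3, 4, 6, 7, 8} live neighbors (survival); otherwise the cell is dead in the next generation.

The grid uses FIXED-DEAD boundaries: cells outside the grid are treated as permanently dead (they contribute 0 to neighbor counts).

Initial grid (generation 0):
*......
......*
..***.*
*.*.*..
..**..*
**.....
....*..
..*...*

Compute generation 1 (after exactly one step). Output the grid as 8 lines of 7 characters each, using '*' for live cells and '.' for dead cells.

Answer: .......
...*.*.
.*.*...
..***..
*.**...
..**...
.*.....
.......

Derivation:
Simulating step by step:
Generation 0 (given above): 17 live cells
Generation 1: 13 live cells
(generation 1 grid is the final answer)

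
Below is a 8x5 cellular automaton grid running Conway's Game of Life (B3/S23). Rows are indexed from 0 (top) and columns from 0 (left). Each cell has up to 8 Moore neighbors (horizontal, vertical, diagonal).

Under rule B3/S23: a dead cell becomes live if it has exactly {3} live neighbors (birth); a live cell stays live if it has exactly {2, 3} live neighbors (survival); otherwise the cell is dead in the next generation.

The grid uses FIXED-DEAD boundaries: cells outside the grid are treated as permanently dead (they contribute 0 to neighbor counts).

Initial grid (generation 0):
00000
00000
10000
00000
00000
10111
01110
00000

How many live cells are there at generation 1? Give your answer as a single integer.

Simulating step by step:
Generation 0 (given above): 8 live cells
Generation 1: 5 live cells
00000
00000
00000
00000
00010
00001
01001
00100
Population at generation 1: 5

Answer: 5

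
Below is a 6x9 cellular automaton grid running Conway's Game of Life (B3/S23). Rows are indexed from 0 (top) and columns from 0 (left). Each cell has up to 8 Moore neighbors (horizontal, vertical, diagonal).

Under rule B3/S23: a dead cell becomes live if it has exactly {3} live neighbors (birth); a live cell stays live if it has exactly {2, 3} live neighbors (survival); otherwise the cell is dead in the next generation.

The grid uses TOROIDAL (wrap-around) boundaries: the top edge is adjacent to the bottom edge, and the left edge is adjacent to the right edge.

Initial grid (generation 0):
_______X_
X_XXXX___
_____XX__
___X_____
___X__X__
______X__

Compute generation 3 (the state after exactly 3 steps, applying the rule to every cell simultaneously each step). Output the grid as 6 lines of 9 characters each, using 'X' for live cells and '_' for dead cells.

Answer: ___X__XX_
_________
_________
_________
_______X_
______XXX

Derivation:
Simulating step by step:
Generation 0 (given above): 12 live cells
Generation 1: 15 live cells
___XXXX__
___XXX___
__X__XX__
____XXX__
_________
______XX_
Generation 2: 9 live cells
___X___X_
__X______
_________
____X_X__
_______X_
____X_XX_
Generation 3: 7 live cells
(generation 3 grid is the final answer)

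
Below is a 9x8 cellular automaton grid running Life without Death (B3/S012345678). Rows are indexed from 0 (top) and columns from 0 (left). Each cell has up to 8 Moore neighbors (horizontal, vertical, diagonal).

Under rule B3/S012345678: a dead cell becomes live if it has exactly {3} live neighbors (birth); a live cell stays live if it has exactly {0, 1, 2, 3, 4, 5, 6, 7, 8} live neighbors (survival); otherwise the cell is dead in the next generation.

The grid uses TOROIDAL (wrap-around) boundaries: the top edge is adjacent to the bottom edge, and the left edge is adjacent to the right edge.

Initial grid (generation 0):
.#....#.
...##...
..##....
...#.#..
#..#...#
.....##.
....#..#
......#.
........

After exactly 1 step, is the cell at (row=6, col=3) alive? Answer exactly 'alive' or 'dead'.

Answer: dead

Derivation:
Simulating step by step:
Generation 0 (given above): 16 live cells
Generation 1: 19 live cells
.#....#.
...##...
..##....
...#.#..
#..#.#.#
#...###.
....#..#
......#.
........

Cell (6,3) at generation 1: 0 -> dead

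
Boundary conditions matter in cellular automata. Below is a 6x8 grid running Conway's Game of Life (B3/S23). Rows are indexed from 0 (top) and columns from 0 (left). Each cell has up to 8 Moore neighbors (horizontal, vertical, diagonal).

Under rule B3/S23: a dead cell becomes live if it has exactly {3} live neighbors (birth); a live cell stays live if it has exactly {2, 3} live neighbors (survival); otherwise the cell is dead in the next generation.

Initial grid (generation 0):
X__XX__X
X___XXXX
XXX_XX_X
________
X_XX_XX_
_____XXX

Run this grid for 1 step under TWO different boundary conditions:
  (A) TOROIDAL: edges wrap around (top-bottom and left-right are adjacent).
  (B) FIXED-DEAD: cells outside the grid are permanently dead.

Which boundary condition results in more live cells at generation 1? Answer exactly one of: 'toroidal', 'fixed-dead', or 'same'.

Answer: fixed-dead

Derivation:
Under TOROIDAL boundary, generation 1:
___X____
__X_____
_X_XX___
________
____XX__
_XX_____
Population = 9

Under FIXED-DEAD boundary, generation 1:
___XX__X
X_X____X
XX_XX__X
X_______
____XX_X
____XX_X
Population = 18

Comparison: toroidal=9, fixed-dead=18 -> fixed-dead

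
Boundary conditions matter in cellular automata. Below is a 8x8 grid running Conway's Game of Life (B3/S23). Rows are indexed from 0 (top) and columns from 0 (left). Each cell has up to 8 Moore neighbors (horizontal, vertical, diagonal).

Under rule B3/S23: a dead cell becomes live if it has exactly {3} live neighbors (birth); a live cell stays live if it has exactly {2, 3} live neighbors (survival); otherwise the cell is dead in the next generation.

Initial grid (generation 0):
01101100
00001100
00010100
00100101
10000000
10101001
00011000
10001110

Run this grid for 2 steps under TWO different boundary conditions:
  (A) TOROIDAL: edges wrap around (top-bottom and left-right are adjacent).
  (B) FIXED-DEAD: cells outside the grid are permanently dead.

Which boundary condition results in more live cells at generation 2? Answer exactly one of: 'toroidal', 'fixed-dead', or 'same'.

Answer: toroidal

Derivation:
Under TOROIDAL boundary, generation 2:
01000000
00100000
00011110
00011011
11011010
00100110
00000110
00100001
Population = 22

Under FIXED-DEAD boundary, generation 2:
00011100
00100010
00011110
00011010
00011000
00100100
00110000
00001100
Population = 20

Comparison: toroidal=22, fixed-dead=20 -> toroidal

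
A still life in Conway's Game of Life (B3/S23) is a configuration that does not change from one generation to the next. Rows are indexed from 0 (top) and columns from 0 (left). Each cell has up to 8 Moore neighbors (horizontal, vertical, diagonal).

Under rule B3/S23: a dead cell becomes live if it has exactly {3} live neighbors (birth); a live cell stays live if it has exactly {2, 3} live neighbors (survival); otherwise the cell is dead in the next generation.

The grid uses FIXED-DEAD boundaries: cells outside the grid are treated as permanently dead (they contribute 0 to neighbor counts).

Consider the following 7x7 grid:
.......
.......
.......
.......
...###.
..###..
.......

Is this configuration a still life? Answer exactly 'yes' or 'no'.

Compute generation 1 and compare to generation 0 (given above):
Generation 1:
.......
.......
.......
....#..
..#..#.
..#..#.
...#...
Cell (3,4) differs: gen0=0 vs gen1=1 -> NOT a still life.

Answer: no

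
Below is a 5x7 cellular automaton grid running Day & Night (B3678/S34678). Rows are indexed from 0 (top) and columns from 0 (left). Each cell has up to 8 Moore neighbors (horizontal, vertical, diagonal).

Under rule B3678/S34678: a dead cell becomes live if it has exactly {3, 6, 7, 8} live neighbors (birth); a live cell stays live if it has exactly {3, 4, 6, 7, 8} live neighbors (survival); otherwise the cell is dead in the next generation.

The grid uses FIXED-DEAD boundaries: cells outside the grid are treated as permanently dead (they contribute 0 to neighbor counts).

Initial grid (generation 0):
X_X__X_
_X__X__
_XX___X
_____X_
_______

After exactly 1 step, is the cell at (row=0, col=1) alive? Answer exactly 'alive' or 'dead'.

Answer: alive

Derivation:
Simulating step by step:
Generation 0 (given above): 9 live cells
Generation 1: 6 live cells
_X_____
XX_X_X_
_____X_
_______
_______

Cell (0,1) at generation 1: 1 -> alive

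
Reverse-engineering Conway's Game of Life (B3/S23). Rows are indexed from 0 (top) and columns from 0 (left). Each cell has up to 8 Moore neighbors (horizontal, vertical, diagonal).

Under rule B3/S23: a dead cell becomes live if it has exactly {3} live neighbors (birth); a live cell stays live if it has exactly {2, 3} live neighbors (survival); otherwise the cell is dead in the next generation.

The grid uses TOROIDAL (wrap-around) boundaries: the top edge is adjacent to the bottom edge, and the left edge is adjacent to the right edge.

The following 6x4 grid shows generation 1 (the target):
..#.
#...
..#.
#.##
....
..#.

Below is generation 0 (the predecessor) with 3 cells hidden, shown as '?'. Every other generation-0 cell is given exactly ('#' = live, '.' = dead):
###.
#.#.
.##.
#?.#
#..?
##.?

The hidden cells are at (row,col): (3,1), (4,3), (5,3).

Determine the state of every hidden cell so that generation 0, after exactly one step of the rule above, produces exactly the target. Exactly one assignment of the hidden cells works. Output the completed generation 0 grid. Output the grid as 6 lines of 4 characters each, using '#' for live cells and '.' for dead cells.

Hidden generation-0 cells (in order): (3,1), (4,3), (5,3).
A hidden cell only influences target cells in its own 3x3 neighborhood. Try each of the 2^3 = 8 assignments, step the completed generation 0 forward once under B3/S23, and compare with the target:
  (3,1)=. (4,3)=. (5,3)=. -> step reproduces the target at every cell -> ACCEPT
  (3,1)=. (4,3)=. (5,3)=# -> step gives (0,2)='.' but target has '#' -> reject
  (3,1)=. (4,3)=# (5,3)=. -> step gives (3,0)='.' but target has '#' -> reject
  (3,1)=. (4,3)=# (5,3)=# -> step gives (0,2)='.' but target has '#' -> reject
  (3,1)=# (4,3)=. (5,3)=. -> step gives (2,2)='.' but target has '#' -> reject
  (3,1)=# (4,3)=. (5,3)=# -> step gives (0,2)='.' but target has '#' -> reject
  (3,1)=# (4,3)=# (5,3)=. -> step gives (2,2)='.' but target has '#' -> reject
  (3,1)=# (4,3)=# (5,3)=# -> step gives (0,2)='.' but target has '#' -> reject
Unique solution: (3,1)=dead, (4,3)=dead, (5,3)=dead.
Check: live-neighbor counts of every cell in the completed generation 0:
4635
3745
4435
3433
4424
4534
Applying B3/S23 to generation 0 with these counts gives:
..#.
#...
..#.
#.##
....
..#.
which matches the target exactly.

Answer: ###.
#.#.
.##.
#..#
#...
##..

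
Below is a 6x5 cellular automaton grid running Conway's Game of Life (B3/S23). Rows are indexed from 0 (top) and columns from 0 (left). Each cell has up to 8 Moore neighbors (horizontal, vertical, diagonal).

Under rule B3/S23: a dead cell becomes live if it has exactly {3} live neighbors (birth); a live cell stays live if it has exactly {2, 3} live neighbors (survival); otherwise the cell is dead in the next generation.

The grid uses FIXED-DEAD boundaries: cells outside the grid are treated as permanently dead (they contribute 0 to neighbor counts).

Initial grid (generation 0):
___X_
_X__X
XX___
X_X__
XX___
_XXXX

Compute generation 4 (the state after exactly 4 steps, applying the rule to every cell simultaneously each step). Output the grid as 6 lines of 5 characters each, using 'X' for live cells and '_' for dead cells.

Answer: _XX__
___X_
____X
_____
X____
X_X__

Derivation:
Simulating step by step:
Generation 0 (given above): 13 live cells
Generation 1: 11 live cells
_____
XXX__
X_X__
__X__
X____
XXXX_
Generation 2: 11 live cells
_X___
X_X__
X_XX_
_____
X__X_
XXX__
Generation 3: 14 live cells
_X___
X_XX_
__XX_
_XXX_
X_X__
XXX__
Generation 4: 7 live cells
(generation 4 grid is the final answer)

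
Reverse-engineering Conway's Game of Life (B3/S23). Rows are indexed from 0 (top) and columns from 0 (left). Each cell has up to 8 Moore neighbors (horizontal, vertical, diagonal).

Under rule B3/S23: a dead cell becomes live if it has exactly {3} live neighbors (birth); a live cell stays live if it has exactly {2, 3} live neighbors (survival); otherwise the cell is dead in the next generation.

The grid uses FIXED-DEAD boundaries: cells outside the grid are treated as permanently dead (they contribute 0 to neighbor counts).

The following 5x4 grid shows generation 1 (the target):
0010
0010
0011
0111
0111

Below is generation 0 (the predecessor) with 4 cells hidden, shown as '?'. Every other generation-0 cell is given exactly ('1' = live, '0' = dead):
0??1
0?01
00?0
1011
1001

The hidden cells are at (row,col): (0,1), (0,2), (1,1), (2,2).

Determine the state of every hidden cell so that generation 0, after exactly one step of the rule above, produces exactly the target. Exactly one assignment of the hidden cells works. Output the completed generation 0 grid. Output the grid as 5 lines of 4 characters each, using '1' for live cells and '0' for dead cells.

Answer: 0101
0001
0000
1011
1001

Derivation:
Hidden generation-0 cells (in order): (0,1), (0,2), (1,1), (2,2).
A hidden cell only influences target cells in its own 3x3 neighborhood. Try each of the 2^4 = 16 assignments, step the completed generation 0 forward once under B3/S23, and compare with the target:
  (0,1)=0 (0,2)=0 (1,1)=0 (2,2)=0 -> step gives (0,2)='0' but target has '1' -> reject
  (0,1)=0 (0,2)=0 (1,1)=0 (2,2)=1 -> step gives (0,2)='0' but target has '1' -> reject
  (0,1)=0 (0,2)=0 (1,1)=1 (2,2)=0 -> step gives (2,1)='1' but target has '0' -> reject
  (0,1)=0 (0,2)=0 (1,1)=1 (2,2)=1 -> step gives (1,2)='0' but target has '1' -> reject
  (0,1)=0 (0,2)=1 (1,1)=0 (2,2)=0 -> step gives (0,3)='1' but target has '0' -> reject
  (0,1)=0 (0,2)=1 (1,1)=0 (2,2)=1 -> step gives (0,3)='1' but target has '0' -> reject
  (0,1)=0 (0,2)=1 (1,1)=1 (2,2)=0 -> step gives (0,3)='1' but target has '0' -> reject
  (0,1)=0 (0,2)=1 (1,1)=1 (2,2)=1 -> step gives (0,3)='1' but target has '0' -> reject
  (0,1)=1 (0,2)=0 (1,1)=0 (2,2)=0 -> step reproduces the target at every cell -> ACCEPT
  (0,1)=1 (0,2)=0 (1,1)=0 (2,2)=1 -> step gives (1,2)='0' but target has '1' -> reject
  (0,1)=1 (0,2)=0 (1,1)=1 (2,2)=0 -> step gives (0,2)='0' but target has '1' -> reject
  (0,1)=1 (0,2)=0 (1,1)=1 (2,2)=1 -> step gives (0,2)='0' but target has '1' -> reject
  (0,1)=1 (0,2)=1 (1,1)=0 (2,2)=0 -> step gives (0,3)='1' but target has '0' -> reject
  (0,1)=1 (0,2)=1 (1,1)=0 (2,2)=1 -> step gives (0,3)='1' but target has '0' -> reject
  (0,1)=1 (0,2)=1 (1,1)=1 (2,2)=0 -> step gives (0,1)='1' but target has '0' -> reject
  (0,1)=1 (0,2)=1 (1,1)=1 (2,2)=1 -> step gives (0,1)='1' but target has '0' -> reject
Unique solution: (0,1)=live, (0,2)=dead, (1,1)=dead, (2,2)=dead.
Check: live-neighbor counts of every cell in the completed generation 0:
1031
1131
1233
1322
1332
Applying B3/S23 to generation 0 with these counts gives:
0010
0010
0011
0111
0111
which matches the target exactly.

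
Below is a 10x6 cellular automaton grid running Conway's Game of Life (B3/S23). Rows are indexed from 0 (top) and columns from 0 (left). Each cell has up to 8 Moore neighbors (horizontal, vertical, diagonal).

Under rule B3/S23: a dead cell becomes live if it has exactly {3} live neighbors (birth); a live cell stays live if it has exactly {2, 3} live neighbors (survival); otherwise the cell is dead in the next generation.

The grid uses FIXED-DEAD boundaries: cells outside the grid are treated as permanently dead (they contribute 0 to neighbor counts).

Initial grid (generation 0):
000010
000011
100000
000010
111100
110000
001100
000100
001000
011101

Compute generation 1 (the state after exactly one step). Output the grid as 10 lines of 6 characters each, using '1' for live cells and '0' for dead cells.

Simulating step by step:
Generation 0 (given above): 19 live cells
Generation 1: 22 live cells
(generation 1 grid is the final answer)

Answer: 000011
000011
000011
101100
101100
100000
011100
000100
010010
011100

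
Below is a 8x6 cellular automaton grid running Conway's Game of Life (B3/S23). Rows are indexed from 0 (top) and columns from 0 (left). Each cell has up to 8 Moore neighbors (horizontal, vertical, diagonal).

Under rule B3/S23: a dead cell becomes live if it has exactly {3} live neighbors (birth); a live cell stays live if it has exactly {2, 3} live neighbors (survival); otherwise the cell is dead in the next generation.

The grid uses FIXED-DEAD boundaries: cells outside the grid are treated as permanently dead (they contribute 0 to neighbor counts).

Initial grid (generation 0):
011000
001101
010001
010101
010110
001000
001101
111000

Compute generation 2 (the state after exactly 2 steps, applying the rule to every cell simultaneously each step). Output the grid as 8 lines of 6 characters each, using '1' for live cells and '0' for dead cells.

Simulating step by step:
Generation 0 (given above): 20 live cells
Generation 1: 20 live cells
011100
000110
010101
110101
010110
010000
000100
011100
Generation 2: 21 live cells
(generation 2 grid is the final answer)

Answer: 001110
010000
110101
110101
010110
000110
010100
001100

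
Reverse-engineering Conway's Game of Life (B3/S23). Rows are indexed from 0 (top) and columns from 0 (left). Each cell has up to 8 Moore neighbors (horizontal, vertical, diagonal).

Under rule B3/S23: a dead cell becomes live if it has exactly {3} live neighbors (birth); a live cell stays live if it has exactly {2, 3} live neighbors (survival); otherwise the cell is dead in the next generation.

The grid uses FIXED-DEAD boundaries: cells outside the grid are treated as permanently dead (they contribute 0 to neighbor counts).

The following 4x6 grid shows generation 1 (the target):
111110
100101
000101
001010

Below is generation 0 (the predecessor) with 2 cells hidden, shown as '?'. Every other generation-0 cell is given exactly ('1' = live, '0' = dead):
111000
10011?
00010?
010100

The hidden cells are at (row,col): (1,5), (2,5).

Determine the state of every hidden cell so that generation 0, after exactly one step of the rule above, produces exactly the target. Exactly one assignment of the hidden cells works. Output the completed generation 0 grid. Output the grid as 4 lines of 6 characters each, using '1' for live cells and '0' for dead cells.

Hidden generation-0 cells (in order): (1,5), (2,5).
A hidden cell only influences target cells in its own 3x3 neighborhood. Try each of the 2^2 = 4 assignments, step the completed generation 0 forward once under B3/S23, and compare with the target:
  (1,5)=0 (2,5)=0 -> step gives (0,4)='0' but target has '1' -> reject
  (1,5)=0 (2,5)=1 -> step gives (0,4)='0' but target has '1' -> reject
  (1,5)=1 (2,5)=0 -> step gives (1,4)='1' but target has '0' -> reject
  (1,5)=1 (2,5)=1 -> step reproduces the target at every cell -> ACCEPT
Unique solution: (1,5)=live, (2,5)=live.
Check: live-neighbor counts of every cell in the completed generation 0:
232332
244342
224362
103131
Applying B3/S23 to generation 0 with these counts gives:
111110
100101
000101
001010
which matches the target exactly.

Answer: 111000
100111
000101
010100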